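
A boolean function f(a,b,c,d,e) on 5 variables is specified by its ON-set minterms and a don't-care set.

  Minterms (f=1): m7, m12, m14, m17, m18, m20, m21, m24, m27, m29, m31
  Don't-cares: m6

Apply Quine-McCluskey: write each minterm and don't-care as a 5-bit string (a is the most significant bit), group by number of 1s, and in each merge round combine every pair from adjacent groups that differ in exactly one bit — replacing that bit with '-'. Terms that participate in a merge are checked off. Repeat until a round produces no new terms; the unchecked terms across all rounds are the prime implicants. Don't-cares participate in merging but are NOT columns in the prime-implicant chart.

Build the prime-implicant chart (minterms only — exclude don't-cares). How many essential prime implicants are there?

7

Round 0: 00110✓ 00111✓ 01100✓ 01110✓ 10001✓ 10010 10100✓ 10101✓ 11000 11011✓ 11101✓ 11111✓
Round 1: 0-110 0011- 011-0 1-101 10-01 1010- 11-11 111-1
PIs = {0-110, 0011-, 011-0, 1-101, 10-01, 10010, 1010-, 11-11, 11000, 111-1}
Coverage chart:
  m7: 0011- ←essential
  m12: 011-0 ←essential
  m14: 0-110,011-0
  m17: 10-01 ←essential
  m18: 10010 ←essential
  m20: 1010- ←essential
  m21: 1-101,10-01,1010-
  m24: 11000 ←essential
  m27: 11-11 ←essential
  m29: 1-101,111-1
  m31: 11-11,111-1
Essential: 0011-, 011-0, 10-01, 10010, 1010-, 11-11, 11000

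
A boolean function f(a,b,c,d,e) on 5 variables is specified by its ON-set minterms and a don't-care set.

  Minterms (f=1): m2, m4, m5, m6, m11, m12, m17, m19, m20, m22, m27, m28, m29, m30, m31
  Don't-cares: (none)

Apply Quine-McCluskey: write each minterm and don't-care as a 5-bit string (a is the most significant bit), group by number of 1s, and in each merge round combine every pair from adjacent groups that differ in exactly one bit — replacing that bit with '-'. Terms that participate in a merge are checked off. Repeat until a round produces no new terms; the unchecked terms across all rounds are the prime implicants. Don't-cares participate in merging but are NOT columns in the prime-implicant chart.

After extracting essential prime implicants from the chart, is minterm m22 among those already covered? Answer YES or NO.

[col 0] 00010*, 00100*, 00101*, 00110*, 01011*, 01100*, 10001*, 10011*, 10100*, 10110*, 11011*, 11100*, 11101*, 11110*, 11111*
[col 1] -0100*, -0110*, -1011, -1100*, 0-100*, 00-10, 001-0*, 0010-, 1-011, 1-100*, 1-110*, 100-1, 101-0*, 11-11, 111-0*, 111-1*, 1110-*, 1111-*
[col 2] --100, -01-0, 1-1-0, 111--
Prime implicants: --100, -01-0, -1011, 00-10, 0010-, 1-011, 1-1-0, 100-1, 11-11, 111--
PI chart (minterm → PIs covering it):
  2 | 00-10  (sole → essential)
  4 | --100,-01-0,0010-
  5 | 0010-  (sole → essential)
  6 | -01-0,00-10
  11 | -1011  (sole → essential)
  12 | --100  (sole → essential)
  17 | 100-1  (sole → essential)
  19 | 1-011,100-1
  20 | --100,-01-0,1-1-0
  22 | -01-0,1-1-0
  27 | -1011,1-011,11-11
  28 | --100,1-1-0,111--
  29 | 111--  (sole → essential)
  30 | 1-1-0,111--
  31 | 11-11,111--
Essential prime implicants: --100, -1011, 00-10, 0010-, 100-1, 111--

NO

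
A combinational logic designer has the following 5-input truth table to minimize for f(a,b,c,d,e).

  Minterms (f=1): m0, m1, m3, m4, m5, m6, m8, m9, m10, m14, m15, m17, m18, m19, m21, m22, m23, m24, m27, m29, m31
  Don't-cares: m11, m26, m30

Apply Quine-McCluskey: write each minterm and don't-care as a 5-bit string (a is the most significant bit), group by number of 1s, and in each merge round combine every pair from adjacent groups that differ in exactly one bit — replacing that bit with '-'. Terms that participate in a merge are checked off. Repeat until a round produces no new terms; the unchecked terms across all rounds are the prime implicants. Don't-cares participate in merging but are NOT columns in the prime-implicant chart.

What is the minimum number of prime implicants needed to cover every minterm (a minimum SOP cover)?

Round 0: 00000✓ 00001✓ 00011✓ 00100✓ 00101✓ 00110✓ 01000✓ 01001✓ 01010✓ 01011✓ 01110✓ 01111✓ 10001✓ 10010✓ 10011✓ 10101✓ 10110✓ 10111✓ 11000✓ 11010✓ 11011✓ 11101✓ 11110✓ 11111✓
Round 1: -0001✓ -0011✓ -0101✓ -0110✓ -1000✓ -1010✓ -1011✓ -1110✓ -1111✓ 0-000✓ 0-001✓ 0-011✓ 0-110✓ 00-00✓ 00-01✓ 000-1✓ 0000-✓ 001-0 0010-✓ 01-10✓ 01-11✓ 010-0✓ 010-1✓ 0100-✓ 0101-✓ 0111-✓ 1-010✓ 1-011✓ 1-101✓ 1-110✓ 1-111✓ 10-01✓ 10-10✓ 10-11✓ 100-1✓ 1001-✓ 101-1✓ 1011-✓ 11-10✓ 11-11✓ 110-0✓ 1101-✓ 111-1✓ 1111-✓
Round 2: --011 --110 -0-01 -00-1 -1-10✓ -1-11✓ -10-0 -101-✓ -111-✓ 0-0-1 0-00- 00-0- 01-1-✓ 010-- 1--10✓ 1--11✓ 1-01-✓ 1-1-1 1-11-✓ 10--1 10-1-✓ 11-1-✓
Round 3: -1-1- 1--1-
PIs = {--011, --110, -0-01, -00-1, -1-1-, -10-0, 0-0-1, 0-00-, 00-0-, 001-0, 010--, 1--1-, 1-1-1, 10--1}
Coverage chart:
  m0: 0-00-,00-0-
  m1: -0-01,-00-1,0-0-1,0-00-,00-0-
  m3: --011,-00-1,0-0-1
  m4: 00-0-,001-0
  m5: -0-01,00-0-
  m6: --110,001-0
  m8: -10-0,0-00-,010--
  m9: 0-0-1,0-00-,010--
  m10: -1-1-,-10-0,010--
  m14: --110,-1-1-
  m15: -1-1- ←essential
  m17: -0-01,-00-1,10--1
  m18: 1--1- ←essential
  m19: --011,-00-1,1--1-,10--1
  m21: -0-01,1-1-1,10--1
  m22: --110,1--1-
  m23: 1--1-,1-1-1,10--1
  m24: -10-0 ←essential
  m27: --011,-1-1-,1--1-
  m29: 1-1-1 ←essential
  m31: -1-1-,1--1-,1-1-1
Essential: -1-1-, -10-0, 1--1-, 1-1-1
Petrick residual → --011, -0-01, 0-00-, 001-0
Min cover (8 terms): c'de + b'd'e + bd + bc'e' + a'c'd' + a'b'ce' + ad + ace

8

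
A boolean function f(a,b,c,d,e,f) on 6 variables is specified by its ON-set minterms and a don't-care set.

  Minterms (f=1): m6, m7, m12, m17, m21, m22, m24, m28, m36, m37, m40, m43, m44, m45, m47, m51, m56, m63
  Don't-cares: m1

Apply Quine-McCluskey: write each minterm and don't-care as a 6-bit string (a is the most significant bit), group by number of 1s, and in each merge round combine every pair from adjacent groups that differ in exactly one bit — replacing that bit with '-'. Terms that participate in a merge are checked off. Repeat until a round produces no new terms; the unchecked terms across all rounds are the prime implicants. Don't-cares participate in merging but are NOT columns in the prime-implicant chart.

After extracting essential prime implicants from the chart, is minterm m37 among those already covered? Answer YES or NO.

[col 0] 000001*, 000110*, 000111*, 001100*, 010001*, 010101*, 010110*, 011000*, 011100*, 100100*, 100101*, 101000*, 101011*, 101100*, 101101*, 101111*, 110011, 111000*, 111111*
[col 1] -01100, -11000, 0-0001, 0-0110, 0-1100, 00011-, 010-01, 011-00, 1-1000, 1-1111, 10-100*, 10-101*, 10010-*, 101-00, 101-11, 1011-1, 10110-*
[col 2] 10-10-
Prime implicants: -01100, -11000, 0-0001, 0-0110, 0-1100, 00011-, 010-01, 011-00, 1-1000, 1-1111, 10-10-, 101-00, 101-11, 1011-1, 110011
PI chart (minterm → PIs covering it):
  6 | 0-0110,00011-
  7 | 00011-  (sole → essential)
  12 | -01100,0-1100
  17 | 0-0001,010-01
  21 | 010-01  (sole → essential)
  22 | 0-0110  (sole → essential)
  24 | -11000,011-00
  28 | 0-1100,011-00
  36 | 10-10-  (sole → essential)
  37 | 10-10-  (sole → essential)
  40 | 1-1000,101-00
  43 | 101-11  (sole → essential)
  44 | -01100,10-10-,101-00
  45 | 10-10-,1011-1
  47 | 1-1111,101-11,1011-1
  51 | 110011  (sole → essential)
  56 | -11000,1-1000
  63 | 1-1111  (sole → essential)
Essential prime implicants: 0-0110, 00011-, 010-01, 1-1111, 10-10-, 101-11, 110011

YES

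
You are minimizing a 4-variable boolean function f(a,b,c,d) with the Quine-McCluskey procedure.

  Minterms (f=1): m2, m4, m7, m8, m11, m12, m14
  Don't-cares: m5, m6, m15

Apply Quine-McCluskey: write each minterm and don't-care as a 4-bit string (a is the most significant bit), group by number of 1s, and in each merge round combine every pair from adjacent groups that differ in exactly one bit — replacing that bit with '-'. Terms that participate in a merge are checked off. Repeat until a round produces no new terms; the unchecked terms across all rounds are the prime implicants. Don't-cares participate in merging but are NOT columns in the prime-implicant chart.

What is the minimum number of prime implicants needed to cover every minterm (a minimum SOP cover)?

[col 0] 0010*, 0100*, 0101*, 0110*, 0111*, 1000*, 1011*, 1100*, 1110*, 1111*
[col 1] -100*, -110*, -111*, 0-10, 01-0*, 01-1*, 010-*, 011-*, 1-00, 1-11, 11-0*, 111-*
[col 2] -1-0, -11-, 01--
Prime implicants: -1-0, -11-, 0-10, 01--, 1-00, 1-11
PI chart (minterm → PIs covering it):
  2 | 0-10  (sole → essential)
  4 | -1-0,01--
  7 | -11-,01--
  8 | 1-00  (sole → essential)
  11 | 1-11  (sole → essential)
  12 | -1-0,1-00
  14 | -1-0,-11-
Essential prime implicants: 0-10, 1-00, 1-11
Petrick residual → -1-0, -11-
Minimum SOP uses 5 PIs: bd' + bc + a'cd' + ac'd' + acd

5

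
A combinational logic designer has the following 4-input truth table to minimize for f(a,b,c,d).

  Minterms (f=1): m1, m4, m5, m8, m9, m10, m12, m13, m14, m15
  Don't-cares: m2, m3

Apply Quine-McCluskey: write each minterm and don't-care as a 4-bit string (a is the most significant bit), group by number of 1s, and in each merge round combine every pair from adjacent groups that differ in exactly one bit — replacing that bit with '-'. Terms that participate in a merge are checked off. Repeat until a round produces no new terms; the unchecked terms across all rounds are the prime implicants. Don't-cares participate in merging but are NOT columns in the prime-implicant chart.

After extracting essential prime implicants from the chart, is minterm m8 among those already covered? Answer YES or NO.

NO

Round 0: 0001✓ 0010✓ 0011✓ 0100✓ 0101✓ 1000✓ 1001✓ 1010✓ 1100✓ 1101✓ 1110✓ 1111✓
Round 1: -001✓ -010 -100✓ -101✓ 0-01✓ 00-1 001- 010-✓ 1-00✓ 1-01✓ 1-10✓ 10-0✓ 100-✓ 11-0✓ 11-1✓ 110-✓ 111-✓
Round 2: --01 -10- 1--0 1-0- 11--
PIs = {--01, -010, -10-, 00-1, 001-, 1--0, 1-0-, 11--}
Coverage chart:
  m1: --01,00-1
  m4: -10- ←essential
  m5: --01,-10-
  m8: 1--0,1-0-
  m9: --01,1-0-
  m10: -010,1--0
  m12: -10-,1--0,1-0-,11--
  m13: --01,-10-,1-0-,11--
  m14: 1--0,11--
  m15: 11-- ←essential
Essential: -10-, 11--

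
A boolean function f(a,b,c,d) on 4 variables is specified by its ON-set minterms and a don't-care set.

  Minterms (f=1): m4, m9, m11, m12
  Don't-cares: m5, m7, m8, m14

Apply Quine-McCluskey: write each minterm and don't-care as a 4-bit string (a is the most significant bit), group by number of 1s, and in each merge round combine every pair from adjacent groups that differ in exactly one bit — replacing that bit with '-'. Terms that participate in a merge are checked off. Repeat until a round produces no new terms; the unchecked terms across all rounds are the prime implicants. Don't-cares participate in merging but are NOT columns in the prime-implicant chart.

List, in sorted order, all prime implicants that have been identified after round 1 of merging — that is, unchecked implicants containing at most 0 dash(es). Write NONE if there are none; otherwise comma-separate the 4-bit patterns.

NONE

Round 0: 0100✓ 0101✓ 0111✓ 1000✓ 1001✓ 1011✓ 1100✓ 1110✓
Round 1: -100 01-1 010- 1-00 10-1 100- 11-0
PIs = {-100, 01-1, 010-, 1-00, 10-1, 100-, 11-0}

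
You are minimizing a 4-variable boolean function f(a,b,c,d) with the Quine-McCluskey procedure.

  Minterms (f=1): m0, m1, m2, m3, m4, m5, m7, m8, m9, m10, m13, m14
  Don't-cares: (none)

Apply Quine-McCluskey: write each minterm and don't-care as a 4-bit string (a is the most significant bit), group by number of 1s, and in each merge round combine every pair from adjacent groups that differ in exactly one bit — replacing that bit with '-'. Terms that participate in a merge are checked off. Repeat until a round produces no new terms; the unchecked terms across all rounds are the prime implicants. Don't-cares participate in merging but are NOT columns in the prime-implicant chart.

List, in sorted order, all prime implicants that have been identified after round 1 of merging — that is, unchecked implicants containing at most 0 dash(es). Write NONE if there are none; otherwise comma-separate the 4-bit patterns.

Round 0: 0000✓ 0001✓ 0010✓ 0011✓ 0100✓ 0101✓ 0111✓ 1000✓ 1001✓ 1010✓ 1101✓ 1110✓
Round 1: -000✓ -001✓ -010✓ -101✓ 0-00✓ 0-01✓ 0-11✓ 00-0✓ 00-1✓ 000-✓ 001-✓ 01-1✓ 010-✓ 1-01✓ 1-10 10-0✓ 100-✓
Round 2: --01 -0-0 -00- 0--1 0-0- 00--
PIs = {--01, -0-0, -00-, 0--1, 0-0-, 00--, 1-10}

NONE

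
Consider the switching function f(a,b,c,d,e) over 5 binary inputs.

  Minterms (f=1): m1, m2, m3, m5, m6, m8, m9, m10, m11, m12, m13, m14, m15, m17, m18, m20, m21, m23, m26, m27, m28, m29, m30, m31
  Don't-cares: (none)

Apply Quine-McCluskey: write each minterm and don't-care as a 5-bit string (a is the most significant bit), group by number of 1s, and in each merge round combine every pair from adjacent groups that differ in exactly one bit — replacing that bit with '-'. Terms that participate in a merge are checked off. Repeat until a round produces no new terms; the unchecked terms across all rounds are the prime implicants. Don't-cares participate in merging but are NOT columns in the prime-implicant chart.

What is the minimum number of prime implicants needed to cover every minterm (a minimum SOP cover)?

[col 0] 00001*, 00010*, 00011*, 00101*, 00110*, 01000*, 01001*, 01010*, 01011*, 01100*, 01101*, 01110*, 01111*, 10001*, 10010*, 10100*, 10101*, 10111*, 11010*, 11011*, 11100*, 11101*, 11110*, 11111*
[col 1] -0001*, -0010*, -0101*, -1010*, -1011*, -1100*, -1101*, -1110*, -1111*, 0-001*, 0-010*, 0-011*, 0-101*, 0-110*, 00-01*, 00-10*, 000-1*, 0001-*, 01-00*, 01-01*, 01-10*, 01-11*, 010-0*, 010-1*, 0100-*, 0101-*, 011-0*, 011-1*, 0110-*, 0111-*, 1-010*, 1-100*, 1-101*, 1-111*, 10-01*, 101-1*, 1010-*, 11-10*, 11-11*, 1101-*, 111-0*, 111-1*, 1110-*, 1111-*
[col 2] --010, --101, -0-01, -1-10*, -1-11*, -101-*, -11-0*, -11-1*, -110-*, -111-*, 0--01, 0--10, 0-0-1, 0-01-, 01--0*, 01--1*, 01-0-*, 01-1-*, 010--*, 011--*, 1-1-1, 1-10-, 11-1-*, 111--*
[col 3] -1-1-, -11--, 01---
Prime implicants: --010, --101, -0-01, -1-1-, -11--, 0--01, 0--10, 0-0-1, 0-01-, 01---, 1-1-1, 1-10-
PI chart (minterm → PIs covering it):
  1 | -0-01,0--01,0-0-1
  2 | --010,0--10,0-01-
  3 | 0-0-1,0-01-
  5 | --101,-0-01,0--01
  6 | 0--10  (sole → essential)
  8 | 01---  (sole → essential)
  9 | 0--01,0-0-1,01---
  10 | --010,-1-1-,0--10,0-01-,01---
  11 | -1-1-,0-0-1,0-01-,01---
  12 | -11--,01---
  13 | --101,-11--,0--01,01---
  14 | -1-1-,-11--,0--10,01---
  15 | -1-1-,-11--,01---
  17 | -0-01  (sole → essential)
  18 | --010  (sole → essential)
  20 | 1-10-  (sole → essential)
  21 | --101,-0-01,1-1-1,1-10-
  23 | 1-1-1  (sole → essential)
  26 | --010,-1-1-
  27 | -1-1-  (sole → essential)
  28 | -11--,1-10-
  29 | --101,-11--,1-1-1,1-10-
  30 | -1-1-,-11--
  31 | -1-1-,-11--,1-1-1
Essential prime implicants: --010, -0-01, -1-1-, 0--10, 01---, 1-1-1, 1-10-
Petrick residual → 0-0-1
Minimum SOP uses 8 PIs: c'de' + b'd'e + bd + a'de' + a'c'e + a'b + ace + acd'

8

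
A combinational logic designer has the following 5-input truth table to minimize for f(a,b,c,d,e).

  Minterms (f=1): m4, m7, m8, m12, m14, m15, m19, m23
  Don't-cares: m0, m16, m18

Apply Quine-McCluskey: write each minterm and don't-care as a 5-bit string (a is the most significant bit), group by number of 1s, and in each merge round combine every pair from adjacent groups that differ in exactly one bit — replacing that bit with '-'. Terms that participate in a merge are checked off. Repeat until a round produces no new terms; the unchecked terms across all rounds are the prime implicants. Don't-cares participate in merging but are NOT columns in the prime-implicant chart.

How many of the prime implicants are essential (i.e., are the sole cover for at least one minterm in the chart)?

1

[col 0] 00000*, 00100*, 00111*, 01000*, 01100*, 01110*, 01111*, 10000*, 10010*, 10011*, 10111*
[col 1] -0000, -0111, 0-000*, 0-100*, 0-111, 00-00*, 01-00*, 011-0, 0111-, 10-11, 100-0, 1001-
[col 2] 0--00
Prime implicants: -0000, -0111, 0--00, 0-111, 011-0, 0111-, 10-11, 100-0, 1001-
PI chart (minterm → PIs covering it):
  4 | 0--00  (sole → essential)
  7 | -0111,0-111
  8 | 0--00  (sole → essential)
  12 | 0--00,011-0
  14 | 011-0,0111-
  15 | 0-111,0111-
  19 | 10-11,1001-
  23 | -0111,10-11
Essential prime implicants: 0--00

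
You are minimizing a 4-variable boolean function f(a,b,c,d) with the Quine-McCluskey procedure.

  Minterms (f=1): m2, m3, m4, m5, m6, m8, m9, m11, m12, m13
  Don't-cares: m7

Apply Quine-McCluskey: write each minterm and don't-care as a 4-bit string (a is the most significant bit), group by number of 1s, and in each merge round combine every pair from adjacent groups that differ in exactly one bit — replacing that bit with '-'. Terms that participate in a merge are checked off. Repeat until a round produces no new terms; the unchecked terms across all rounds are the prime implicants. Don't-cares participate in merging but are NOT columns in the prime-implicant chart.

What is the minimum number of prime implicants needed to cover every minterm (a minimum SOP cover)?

4

[col 0] 0010*, 0011*, 0100*, 0101*, 0110*, 0111*, 1000*, 1001*, 1011*, 1100*, 1101*
[col 1] -011, -100*, -101*, 0-10*, 0-11*, 001-*, 01-0*, 01-1*, 010-*, 011-*, 1-00*, 1-01*, 10-1, 100-*, 110-*
[col 2] -10-, 0-1-, 01--, 1-0-
Prime implicants: -011, -10-, 0-1-, 01--, 1-0-, 10-1
PI chart (minterm → PIs covering it):
  2 | 0-1-  (sole → essential)
  3 | -011,0-1-
  4 | -10-,01--
  5 | -10-,01--
  6 | 0-1-,01--
  8 | 1-0-  (sole → essential)
  9 | 1-0-,10-1
  11 | -011,10-1
  12 | -10-,1-0-
  13 | -10-,1-0-
Essential prime implicants: 0-1-, 1-0-
Petrick residual → -011, -10-
Minimum SOP uses 4 PIs: b'cd + bc' + a'c + ac'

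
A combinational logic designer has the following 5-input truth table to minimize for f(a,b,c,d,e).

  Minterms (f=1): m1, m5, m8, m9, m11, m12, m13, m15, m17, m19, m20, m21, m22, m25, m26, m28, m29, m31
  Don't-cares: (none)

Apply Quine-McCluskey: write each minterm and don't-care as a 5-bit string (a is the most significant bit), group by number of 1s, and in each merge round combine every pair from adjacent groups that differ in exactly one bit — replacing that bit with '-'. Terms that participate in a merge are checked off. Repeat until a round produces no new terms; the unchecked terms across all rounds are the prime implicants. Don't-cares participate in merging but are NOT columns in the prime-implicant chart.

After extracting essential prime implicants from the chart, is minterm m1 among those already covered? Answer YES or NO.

Round 0: 00001✓ 00101✓ 01000✓ 01001✓ 01011✓ 01100✓ 01101✓ 01111✓ 10001✓ 10011✓ 10100✓ 10101✓ 10110✓ 11001✓ 11010 11100✓ 11101✓ 11111✓
Round 1: -0001✓ -0101✓ -1001✓ -1100✓ -1101✓ -1111✓ 0-001✓ 0-101✓ 00-01✓ 01-00✓ 01-01✓ 01-11✓ 010-1✓ 0100-✓ 011-1✓ 0110-✓ 1-001✓ 1-100✓ 1-101✓ 10-01✓ 100-1 101-0 1010-✓ 11-01✓ 111-1✓ 1110-✓
Round 2: --001✓ --101✓ -0-01✓ -1-01✓ -11-1 -110- 0--01✓ 01--1 01-0- 1--01✓ 1-10-
Round 3: ---01
PIs = {---01, -11-1, -110-, 01--1, 01-0-, 1-10-, 100-1, 101-0, 11010}
Coverage chart:
  m1: ---01 ←essential
  m5: ---01 ←essential
  m8: 01-0- ←essential
  m9: ---01,01--1,01-0-
  m11: 01--1 ←essential
  m12: -110-,01-0-
  m13: ---01,-11-1,-110-,01--1,01-0-
  m15: -11-1,01--1
  m17: ---01,100-1
  m19: 100-1 ←essential
  m20: 1-10-,101-0
  m21: ---01,1-10-
  m22: 101-0 ←essential
  m25: ---01 ←essential
  m26: 11010 ←essential
  m28: -110-,1-10-
  m29: ---01,-11-1,-110-,1-10-
  m31: -11-1 ←essential
Essential: ---01, -11-1, 01--1, 01-0-, 100-1, 101-0, 11010

YES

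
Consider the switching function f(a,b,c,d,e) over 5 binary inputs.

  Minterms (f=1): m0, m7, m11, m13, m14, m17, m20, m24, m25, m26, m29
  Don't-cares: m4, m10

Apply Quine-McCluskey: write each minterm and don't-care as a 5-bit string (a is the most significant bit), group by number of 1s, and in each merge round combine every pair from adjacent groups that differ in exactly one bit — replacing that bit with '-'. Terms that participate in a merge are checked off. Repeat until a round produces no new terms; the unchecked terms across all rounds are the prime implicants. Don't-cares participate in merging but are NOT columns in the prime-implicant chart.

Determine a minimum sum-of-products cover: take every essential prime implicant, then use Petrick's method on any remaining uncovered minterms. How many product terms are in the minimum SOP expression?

Round 0: 00000✓ 00100✓ 00111 01010✓ 01011✓ 01101✓ 01110✓ 10001✓ 10100✓ 11000✓ 11001✓ 11010✓ 11101✓
Round 1: -0100 -1010 -1101 00-00 01-10 0101- 1-001 11-01 110-0 1100-
PIs = {-0100, -1010, -1101, 00-00, 00111, 01-10, 0101-, 1-001, 11-01, 110-0, 1100-}
Coverage chart:
  m0: 00-00 ←essential
  m7: 00111 ←essential
  m11: 0101- ←essential
  m13: -1101 ←essential
  m14: 01-10 ←essential
  m17: 1-001 ←essential
  m20: -0100 ←essential
  m24: 110-0,1100-
  m25: 1-001,11-01,1100-
  m26: -1010,110-0
  m29: -1101,11-01
Essential: -0100, -1101, 00-00, 00111, 01-10, 0101-, 1-001
Petrick residual → 110-0
Min cover (8 terms): b'cd'e' + bcd'e + a'b'd'e' + a'b'cde + a'bde' + a'bc'd + ac'd'e + abc'e'

8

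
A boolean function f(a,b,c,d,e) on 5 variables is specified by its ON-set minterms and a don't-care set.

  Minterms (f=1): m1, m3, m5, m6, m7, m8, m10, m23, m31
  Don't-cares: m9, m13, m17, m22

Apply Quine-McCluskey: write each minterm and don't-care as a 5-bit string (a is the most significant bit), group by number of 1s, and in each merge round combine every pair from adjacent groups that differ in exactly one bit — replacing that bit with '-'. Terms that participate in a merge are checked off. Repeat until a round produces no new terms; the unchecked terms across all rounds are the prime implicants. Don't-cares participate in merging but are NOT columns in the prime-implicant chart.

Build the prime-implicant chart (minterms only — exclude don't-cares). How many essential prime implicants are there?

[col 0] 00001*, 00011*, 00101*, 00110*, 00111*, 01000*, 01001*, 01010*, 01101*, 10001*, 10110*, 10111*, 11111*
[col 1] -0001, -0110*, -0111*, 0-001*, 0-101*, 00-01*, 00-11*, 000-1*, 001-1*, 0011-*, 01-01*, 010-0, 0100-, 1-111, 1011-*
[col 2] -011-, 0--01, 00--1
Prime implicants: -0001, -011-, 0--01, 00--1, 010-0, 0100-, 1-111
PI chart (minterm → PIs covering it):
  1 | -0001,0--01,00--1
  3 | 00--1  (sole → essential)
  5 | 0--01,00--1
  6 | -011-  (sole → essential)
  7 | -011-,00--1
  8 | 010-0,0100-
  10 | 010-0  (sole → essential)
  23 | -011-,1-111
  31 | 1-111  (sole → essential)
Essential prime implicants: -011-, 00--1, 010-0, 1-111

4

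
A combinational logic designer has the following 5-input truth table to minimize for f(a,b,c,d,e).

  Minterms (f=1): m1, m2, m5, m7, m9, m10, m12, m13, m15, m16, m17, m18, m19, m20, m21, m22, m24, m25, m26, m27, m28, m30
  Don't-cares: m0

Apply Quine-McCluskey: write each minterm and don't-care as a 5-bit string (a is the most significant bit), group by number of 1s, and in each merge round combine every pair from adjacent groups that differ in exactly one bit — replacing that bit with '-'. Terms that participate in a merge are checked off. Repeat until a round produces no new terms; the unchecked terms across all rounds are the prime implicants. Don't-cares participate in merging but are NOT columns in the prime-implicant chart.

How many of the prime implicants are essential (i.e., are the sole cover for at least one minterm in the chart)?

[col 0] 00000*, 00001*, 00010*, 00101*, 00111*, 01001*, 01010*, 01100*, 01101*, 01111*, 10000*, 10001*, 10010*, 10011*, 10100*, 10101*, 10110*, 11000*, 11001*, 11010*, 11011*, 11100*, 11110*
[col 1] -0000*, -0001*, -0010*, -0101*, -1001*, -1010*, -1100, 0-001*, 0-010*, 0-101*, 0-111*, 00-01*, 000-0*, 0000-*, 001-1*, 01-01*, 011-1*, 0110-, 1-000*, 1-001*, 1-010*, 1-011*, 1-100*, 1-110*, 10-00*, 10-01*, 10-10*, 100-0*, 100-1*, 1000-*, 1001-*, 101-0*, 1010-*, 11-00*, 11-10*, 110-0*, 110-1*, 1100-*, 1101-*, 111-0*
[col 2] --001, --010, -0-01, -00-0, -000-, 0--01, 0-1-1, 1--00*, 1--10*, 1-0-0*, 1-0-1*, 1-00-*, 1-01-*, 1-1-0*, 10--0*, 10-0-, 100--*, 11--0*, 110--*
[col 3] 1---0, 1-0--
Prime implicants: --001, --010, -0-01, -00-0, -000-, -1100, 0--01, 0-1-1, 0110-, 1---0, 1-0--, 10-0-
PI chart (minterm → PIs covering it):
  1 | --001,-0-01,-000-,0--01
  2 | --010,-00-0
  5 | -0-01,0--01,0-1-1
  7 | 0-1-1  (sole → essential)
  9 | --001,0--01
  10 | --010  (sole → essential)
  12 | -1100,0110-
  13 | 0--01,0-1-1,0110-
  15 | 0-1-1  (sole → essential)
  16 | -00-0,-000-,1---0,1-0--,10-0-
  17 | --001,-0-01,-000-,1-0--,10-0-
  18 | --010,-00-0,1---0,1-0--
  19 | 1-0--  (sole → essential)
  20 | 1---0,10-0-
  21 | -0-01,10-0-
  22 | 1---0  (sole → essential)
  24 | 1---0,1-0--
  25 | --001,1-0--
  26 | --010,1---0,1-0--
  27 | 1-0--  (sole → essential)
  28 | -1100,1---0
  30 | 1---0  (sole → essential)
Essential prime implicants: --010, 0-1-1, 1---0, 1-0--

4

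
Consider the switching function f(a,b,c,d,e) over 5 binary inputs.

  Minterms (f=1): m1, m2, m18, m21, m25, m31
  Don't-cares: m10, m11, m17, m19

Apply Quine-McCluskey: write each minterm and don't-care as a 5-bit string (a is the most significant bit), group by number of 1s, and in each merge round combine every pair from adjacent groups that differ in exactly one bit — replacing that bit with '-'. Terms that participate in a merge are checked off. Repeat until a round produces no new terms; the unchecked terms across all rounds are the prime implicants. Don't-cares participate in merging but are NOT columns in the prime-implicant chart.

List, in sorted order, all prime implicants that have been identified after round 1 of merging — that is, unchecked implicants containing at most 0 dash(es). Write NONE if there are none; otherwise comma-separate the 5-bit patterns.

[col 0] 00001*, 00010*, 01010*, 01011*, 10001*, 10010*, 10011*, 10101*, 11001*, 11111
[col 1] -0001, -0010, 0-010, 0101-, 1-001, 10-01, 100-1, 1001-
Prime implicants: -0001, -0010, 0-010, 0101-, 1-001, 10-01, 100-1, 1001-, 11111

11111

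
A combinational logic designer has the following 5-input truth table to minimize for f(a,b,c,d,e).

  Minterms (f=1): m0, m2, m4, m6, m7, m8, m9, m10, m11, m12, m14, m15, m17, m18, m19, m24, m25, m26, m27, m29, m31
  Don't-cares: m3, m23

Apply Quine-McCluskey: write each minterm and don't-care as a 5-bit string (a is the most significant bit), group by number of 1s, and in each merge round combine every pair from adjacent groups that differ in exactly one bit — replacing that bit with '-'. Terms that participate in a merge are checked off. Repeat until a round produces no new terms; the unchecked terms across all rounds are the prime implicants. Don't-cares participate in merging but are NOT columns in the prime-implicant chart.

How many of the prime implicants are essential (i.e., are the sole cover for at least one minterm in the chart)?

size-2^0 implicants → 00000(✓)  00010(✓)  00011(✓)  00100(✓)  00110(✓)  00111(✓)  01000(✓)  01001(✓)  01010(✓)  01011(✓)  01100(✓)  01110(✓)  01111(✓)  10001(✓)  10010(✓)  10011(✓)  10111(✓)  11000(✓)  11001(✓)  11010(✓)  11011(✓)  11101(✓)  11111(✓)
size-2^1 implicants → -0010(✓)  -0011(✓)  -0111(✓)  -1000(✓)  -1001(✓)  -1010(✓)  -1011(✓)  -1111(✓)  0-000(✓)  0-010(✓)  0-011(✓)  0-100(✓)  0-110(✓)  0-111(✓)  00-00(✓)  00-10(✓)  00-11(✓)  000-0(✓)  0001-(✓)  001-0(✓)  0011-(✓)  01-00(✓)  01-10(✓)  01-11(✓)  010-0(✓)  010-1(✓)  0100-(✓)  0101-(✓)  011-0(✓)  0111-(✓)  1-001(✓)  1-010(✓)  1-011(✓)  1-111(✓)  10-11(✓)  100-1(✓)  1001-(✓)  11-01(✓)  11-11(✓)  110-0(✓)  110-1(✓)  1100-(✓)  1101-(✓)  111-1(✓)
size-2^2 implicants → --010(✓)  --011(✓)  --111(✓)  -0-11(✓)  -001-(✓)  -1-11(✓)  -10-0(✓)  -10-1(✓)  -100-(✓)  -101-(✓)  0--00(✓)  0--10(✓)  0--11(✓)  0-0-0(✓)  0-01-(✓)  0-1-0(✓)  0-11-(✓)  00--0(✓)  00-1-(✓)  01--0(✓)  01-1-(✓)  010--(✓)  1--11(✓)  1-0-1  1-01-(✓)  11--1  110--(✓)
size-2^3 implicants → ---11  --01-  -10--  0---0  0--1-
Unchecked terms (primes): ---11, --01-, -10--, 0---0, 0--1-, 1-0-1, 11--1
Minterm coverage:
  m0 ⊆ 0---0 [E]
  m2 ⊆ --01-,0---0,0--1-
  m4 ⊆ 0---0 [E]
  m6 ⊆ 0---0,0--1-
  m7 ⊆ ---11,0--1-
  m8 ⊆ -10--,0---0
  m9 ⊆ -10-- [E]
  m10 ⊆ --01-,-10--,0---0,0--1-
  m11 ⊆ ---11,--01-,-10--,0--1-
  m12 ⊆ 0---0 [E]
  m14 ⊆ 0---0,0--1-
  m15 ⊆ ---11,0--1-
  m17 ⊆ 1-0-1 [E]
  m18 ⊆ --01- [E]
  m19 ⊆ ---11,--01-,1-0-1
  m24 ⊆ -10-- [E]
  m25 ⊆ -10--,1-0-1,11--1
  m26 ⊆ --01-,-10--
  m27 ⊆ ---11,--01-,-10--,1-0-1,11--1
  m29 ⊆ 11--1 [E]
  m31 ⊆ ---11,11--1
E = {--01-, -10--, 0---0, 1-0-1, 11--1}

5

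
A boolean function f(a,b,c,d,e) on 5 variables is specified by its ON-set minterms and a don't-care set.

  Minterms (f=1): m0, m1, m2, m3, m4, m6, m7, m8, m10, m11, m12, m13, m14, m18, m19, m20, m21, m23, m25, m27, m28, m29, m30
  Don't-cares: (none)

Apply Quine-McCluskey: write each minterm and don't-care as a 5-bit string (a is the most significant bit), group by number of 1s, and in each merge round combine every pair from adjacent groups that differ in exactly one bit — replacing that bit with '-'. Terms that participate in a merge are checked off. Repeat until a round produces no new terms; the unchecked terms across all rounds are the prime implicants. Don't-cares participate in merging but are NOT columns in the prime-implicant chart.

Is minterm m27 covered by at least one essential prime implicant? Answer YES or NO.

Round 0: 00000✓ 00001✓ 00010✓ 00011✓ 00100✓ 00110✓ 00111✓ 01000✓ 01010✓ 01011✓ 01100✓ 01101✓ 01110✓ 10010✓ 10011✓ 10100✓ 10101✓ 10111✓ 11001✓ 11011✓ 11100✓ 11101✓ 11110✓
Round 1: -0010✓ -0011✓ -0100✓ -0111✓ -1011✓ -1100✓ -1101✓ -1110✓ 0-000✓ 0-010✓ 0-011✓ 0-100✓ 0-110✓ 00-00✓ 00-10✓ 00-11✓ 000-0✓ 000-1✓ 0000-✓ 0001-✓ 001-0✓ 0011-✓ 01-00✓ 01-10✓ 010-0✓ 0101-✓ 011-0✓ 0110-✓ 1-011✓ 1-100✓ 1-101✓ 10-11✓ 1001-✓ 101-1 1010-✓ 11-01 110-1 111-0✓ 1110-✓
Round 2: --011 --100 -0-11 -001- -11-0 -110- 0--00✓ 0--10✓ 0-0-0✓ 0-01- 0-1-0✓ 00--0✓ 00-1- 000-- 01--0✓ 1-10-
Round 3: 0---0
PIs = {--011, --100, -0-11, -001-, -11-0, -110-, 0---0, 0-01-, 00-1-, 000--, 1-10-, 101-1, 11-01, 110-1}
Coverage chart:
  m0: 0---0,000--
  m1: 000-- ←essential
  m2: -001-,0---0,0-01-,00-1-,000--
  m3: --011,-0-11,-001-,0-01-,00-1-,000--
  m4: --100,0---0
  m6: 0---0,00-1-
  m7: -0-11,00-1-
  m8: 0---0 ←essential
  m10: 0---0,0-01-
  m11: --011,0-01-
  m12: --100,-11-0,-110-,0---0
  m13: -110- ←essential
  m14: -11-0,0---0
  m18: -001- ←essential
  m19: --011,-0-11,-001-
  m20: --100,1-10-
  m21: 1-10-,101-1
  m23: -0-11,101-1
  m25: 11-01,110-1
  m27: --011,110-1
  m28: --100,-11-0,-110-,1-10-
  m29: -110-,1-10-,11-01
  m30: -11-0 ←essential
Essential: -001-, -11-0, -110-, 0---0, 000--

NO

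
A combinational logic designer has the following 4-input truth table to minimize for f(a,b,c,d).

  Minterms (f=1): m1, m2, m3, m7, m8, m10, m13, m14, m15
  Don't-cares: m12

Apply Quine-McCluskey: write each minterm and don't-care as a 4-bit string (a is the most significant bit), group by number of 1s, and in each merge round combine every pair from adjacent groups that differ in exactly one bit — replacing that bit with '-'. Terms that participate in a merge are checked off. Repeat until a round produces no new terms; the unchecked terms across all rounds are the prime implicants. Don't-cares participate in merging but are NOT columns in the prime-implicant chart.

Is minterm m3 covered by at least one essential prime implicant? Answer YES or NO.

size-2^0 implicants → 0001(✓)  0010(✓)  0011(✓)  0111(✓)  1000(✓)  1010(✓)  1100(✓)  1101(✓)  1110(✓)  1111(✓)
size-2^1 implicants → -010  -111  0-11  00-1  001-  1-00(✓)  1-10(✓)  10-0(✓)  11-0(✓)  11-1(✓)  110-(✓)  111-(✓)
size-2^2 implicants → 1--0  11--
Unchecked terms (primes): -010, -111, 0-11, 00-1, 001-, 1--0, 11--
Minterm coverage:
  m1 ⊆ 00-1 [E]
  m2 ⊆ -010,001-
  m3 ⊆ 0-11,00-1,001-
  m7 ⊆ -111,0-11
  m8 ⊆ 1--0 [E]
  m10 ⊆ -010,1--0
  m13 ⊆ 11-- [E]
  m14 ⊆ 1--0,11--
  m15 ⊆ -111,11--
E = {00-1, 1--0, 11--}

YES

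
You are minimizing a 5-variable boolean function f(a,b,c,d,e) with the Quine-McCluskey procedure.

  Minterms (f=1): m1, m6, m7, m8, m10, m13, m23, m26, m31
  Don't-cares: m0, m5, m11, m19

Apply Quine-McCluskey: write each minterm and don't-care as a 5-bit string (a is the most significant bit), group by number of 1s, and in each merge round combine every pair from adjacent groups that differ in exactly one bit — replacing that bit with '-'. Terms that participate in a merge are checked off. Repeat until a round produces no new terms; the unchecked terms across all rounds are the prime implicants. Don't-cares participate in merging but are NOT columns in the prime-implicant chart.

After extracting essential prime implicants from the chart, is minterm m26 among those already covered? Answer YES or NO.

Round 0: 00000✓ 00001✓ 00101✓ 00110✓ 00111✓ 01000✓ 01010✓ 01011✓ 01101✓ 10011✓ 10111✓ 11010✓ 11111✓
Round 1: -0111 -1010 0-000 0-101 00-01 0000- 001-1 0011- 010-0 0101- 1-111 10-11
PIs = {-0111, -1010, 0-000, 0-101, 00-01, 0000-, 001-1, 0011-, 010-0, 0101-, 1-111, 10-11}
Coverage chart:
  m1: 00-01,0000-
  m6: 0011- ←essential
  m7: -0111,001-1,0011-
  m8: 0-000,010-0
  m10: -1010,010-0,0101-
  m13: 0-101 ←essential
  m23: -0111,1-111,10-11
  m26: -1010 ←essential
  m31: 1-111 ←essential
Essential: -1010, 0-101, 0011-, 1-111

YES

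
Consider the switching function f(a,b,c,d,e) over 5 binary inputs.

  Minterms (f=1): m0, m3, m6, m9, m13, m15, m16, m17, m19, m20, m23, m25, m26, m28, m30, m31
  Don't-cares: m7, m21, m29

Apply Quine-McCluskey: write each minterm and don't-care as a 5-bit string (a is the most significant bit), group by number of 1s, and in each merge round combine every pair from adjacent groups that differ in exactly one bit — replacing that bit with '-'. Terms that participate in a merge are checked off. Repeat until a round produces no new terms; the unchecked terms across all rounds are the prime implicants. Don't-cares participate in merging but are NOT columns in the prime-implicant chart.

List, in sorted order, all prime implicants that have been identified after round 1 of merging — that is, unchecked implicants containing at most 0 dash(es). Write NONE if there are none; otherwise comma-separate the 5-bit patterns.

NONE

[col 0] 00000*, 00011*, 00110*, 00111*, 01001*, 01101*, 01111*, 10000*, 10001*, 10011*, 10100*, 10101*, 10111*, 11001*, 11010*, 11100*, 11101*, 11110*, 11111*
[col 1] -0000, -0011*, -0111*, -1001*, -1101*, -1111*, 0-111*, 00-11*, 0011-, 01-01*, 011-1*, 1-001*, 1-100*, 1-101*, 1-111*, 10-00*, 10-01*, 10-11*, 100-1*, 1000-*, 101-1*, 1010-*, 11-01*, 11-10, 111-0*, 111-1*, 1110-*, 1111-*
[col 2] --111, -0-11, -1-01, -11-1, 1--01, 1-1-1, 1-10-, 10--1, 10-0-, 111--
Prime implicants: --111, -0-11, -0000, -1-01, -11-1, 0011-, 1--01, 1-1-1, 1-10-, 10--1, 10-0-, 11-10, 111--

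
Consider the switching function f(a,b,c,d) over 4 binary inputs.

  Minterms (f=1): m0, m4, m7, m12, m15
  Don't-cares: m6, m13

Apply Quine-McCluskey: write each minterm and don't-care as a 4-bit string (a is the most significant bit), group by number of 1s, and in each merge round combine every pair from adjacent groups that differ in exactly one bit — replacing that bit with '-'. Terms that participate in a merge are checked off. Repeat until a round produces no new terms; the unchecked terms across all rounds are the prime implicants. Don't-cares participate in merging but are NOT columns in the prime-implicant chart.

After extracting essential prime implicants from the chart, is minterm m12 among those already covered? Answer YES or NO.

NO

size-2^0 implicants → 0000(✓)  0100(✓)  0110(✓)  0111(✓)  1100(✓)  1101(✓)  1111(✓)
size-2^1 implicants → -100  -111  0-00  01-0  011-  11-1  110-
Unchecked terms (primes): -100, -111, 0-00, 01-0, 011-, 11-1, 110-
Minterm coverage:
  m0 ⊆ 0-00 [E]
  m4 ⊆ -100,0-00,01-0
  m7 ⊆ -111,011-
  m12 ⊆ -100,110-
  m15 ⊆ -111,11-1
E = {0-00}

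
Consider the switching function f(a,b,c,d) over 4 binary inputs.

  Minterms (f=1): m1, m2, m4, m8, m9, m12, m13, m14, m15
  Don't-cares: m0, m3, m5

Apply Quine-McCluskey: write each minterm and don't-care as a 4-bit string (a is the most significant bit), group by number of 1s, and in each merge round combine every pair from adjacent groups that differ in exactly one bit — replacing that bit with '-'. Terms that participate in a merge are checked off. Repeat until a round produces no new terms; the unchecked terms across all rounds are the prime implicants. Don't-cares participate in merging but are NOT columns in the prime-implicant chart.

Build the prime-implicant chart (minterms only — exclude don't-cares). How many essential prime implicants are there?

[col 0] 0000*, 0001*, 0010*, 0011*, 0100*, 0101*, 1000*, 1001*, 1100*, 1101*, 1110*, 1111*
[col 1] -000*, -001*, -100*, -101*, 0-00*, 0-01*, 00-0*, 00-1*, 000-*, 001-*, 010-*, 1-00*, 1-01*, 100-*, 11-0*, 11-1*, 110-*, 111-*
[col 2] --00*, --01*, -00-*, -10-*, 0-0-*, 00--, 1-0-*, 11--
[col 3] --0-
Prime implicants: --0-, 00--, 11--
PI chart (minterm → PIs covering it):
  1 | --0-,00--
  2 | 00--  (sole → essential)
  4 | --0-  (sole → essential)
  8 | --0-  (sole → essential)
  9 | --0-  (sole → essential)
  12 | --0-,11--
  13 | --0-,11--
  14 | 11--  (sole → essential)
  15 | 11--  (sole → essential)
Essential prime implicants: --0-, 00--, 11--

3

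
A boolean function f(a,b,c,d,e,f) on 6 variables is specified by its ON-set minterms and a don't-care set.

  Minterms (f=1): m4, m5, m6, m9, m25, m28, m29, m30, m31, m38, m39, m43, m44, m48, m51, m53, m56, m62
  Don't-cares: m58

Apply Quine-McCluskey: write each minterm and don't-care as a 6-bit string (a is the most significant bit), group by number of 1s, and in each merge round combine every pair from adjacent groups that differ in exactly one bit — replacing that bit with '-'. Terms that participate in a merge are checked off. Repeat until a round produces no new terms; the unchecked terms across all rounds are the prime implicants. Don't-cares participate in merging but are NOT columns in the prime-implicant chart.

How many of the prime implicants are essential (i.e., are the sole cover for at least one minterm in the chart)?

9

Round 0: 000100✓ 000101✓ 000110✓ 001001✓ 011001✓ 011100✓ 011101✓ 011110✓ 011111✓ 100110✓ 100111✓ 101011 101100 110000✓ 110011 110101 111000✓ 111010✓ 111110✓
Round 1: -00110 -11110 0-1001 0001-0 00010- 011-01 0111-0✓ 0111-1✓ 01110-✓ 01111-✓ 10011- 11-000 111-10 1110-0
Round 2: 0111--
PIs = {-00110, -11110, 0-1001, 0001-0, 00010-, 011-01, 0111--, 10011-, 101011, 101100, 11-000, 110011, 110101, 111-10, 1110-0}
Coverage chart:
  m4: 0001-0,00010-
  m5: 00010- ←essential
  m6: -00110,0001-0
  m9: 0-1001 ←essential
  m25: 0-1001,011-01
  m28: 0111-- ←essential
  m29: 011-01,0111--
  m30: -11110,0111--
  m31: 0111-- ←essential
  m38: -00110,10011-
  m39: 10011- ←essential
  m43: 101011 ←essential
  m44: 101100 ←essential
  m48: 11-000 ←essential
  m51: 110011 ←essential
  m53: 110101 ←essential
  m56: 11-000,1110-0
  m62: -11110,111-10
Essential: 0-1001, 00010-, 0111--, 10011-, 101011, 101100, 11-000, 110011, 110101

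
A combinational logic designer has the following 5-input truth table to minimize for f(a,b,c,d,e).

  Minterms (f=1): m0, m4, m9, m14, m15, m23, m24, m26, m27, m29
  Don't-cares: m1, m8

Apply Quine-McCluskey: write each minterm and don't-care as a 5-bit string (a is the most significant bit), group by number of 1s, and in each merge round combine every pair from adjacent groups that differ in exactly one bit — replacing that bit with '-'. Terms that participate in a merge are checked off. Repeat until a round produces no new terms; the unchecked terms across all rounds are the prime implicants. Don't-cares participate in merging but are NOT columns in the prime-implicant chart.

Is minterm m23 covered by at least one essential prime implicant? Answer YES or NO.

[col 0] 00000*, 00001*, 00100*, 01000*, 01001*, 01110*, 01111*, 10111, 11000*, 11010*, 11011*, 11101
[col 1] -1000, 0-000*, 0-001*, 00-00, 0000-*, 0100-*, 0111-, 110-0, 1101-
[col 2] 0-00-
Prime implicants: -1000, 0-00-, 00-00, 0111-, 10111, 110-0, 1101-, 11101
PI chart (minterm → PIs covering it):
  0 | 0-00-,00-00
  4 | 00-00  (sole → essential)
  9 | 0-00-  (sole → essential)
  14 | 0111-  (sole → essential)
  15 | 0111-  (sole → essential)
  23 | 10111  (sole → essential)
  24 | -1000,110-0
  26 | 110-0,1101-
  27 | 1101-  (sole → essential)
  29 | 11101  (sole → essential)
Essential prime implicants: 0-00-, 00-00, 0111-, 10111, 1101-, 11101

YES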